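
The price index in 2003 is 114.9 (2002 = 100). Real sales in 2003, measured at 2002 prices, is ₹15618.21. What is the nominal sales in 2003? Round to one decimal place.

17945.3

Nominal = Real × (Index/100) = 15618.21 × (114.9/100)
        = 15618.21 × 1.149 = 17945.3233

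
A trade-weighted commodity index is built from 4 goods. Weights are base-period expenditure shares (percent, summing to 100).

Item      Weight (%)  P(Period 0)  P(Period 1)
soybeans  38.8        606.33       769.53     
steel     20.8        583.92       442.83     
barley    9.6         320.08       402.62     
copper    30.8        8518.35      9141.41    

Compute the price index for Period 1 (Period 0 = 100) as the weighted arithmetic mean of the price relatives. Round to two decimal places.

110.15

soybeans: 38.8 × (769.53/606.33) = 38.8 × 1.269160 = 49.2434
steel: 20.8 × (442.83/583.92) = 20.8 × 0.758374 = 15.7742
barley: 9.6 × (402.62/320.08) = 9.6 × 1.257873 = 12.0756
copper: 30.8 × (9141.41/8518.35) = 30.8 × 1.073143 = 33.0528
Index = Σ wᵢ·(p₁ᵢ/p₀ᵢ) = 49.2434 + 15.7742 + 12.0756 + 33.0528 = 110.1460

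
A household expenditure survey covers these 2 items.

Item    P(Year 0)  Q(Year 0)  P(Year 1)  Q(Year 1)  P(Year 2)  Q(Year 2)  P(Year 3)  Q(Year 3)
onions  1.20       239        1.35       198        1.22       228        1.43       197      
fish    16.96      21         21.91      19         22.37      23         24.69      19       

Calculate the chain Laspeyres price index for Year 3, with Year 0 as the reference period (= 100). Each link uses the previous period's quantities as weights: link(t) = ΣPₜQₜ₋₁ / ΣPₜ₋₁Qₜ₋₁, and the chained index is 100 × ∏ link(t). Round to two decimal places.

Link Year 0→Year 1:
ΣP(Year 1)Q(Year 0) = 1.35×239 + 21.91×21 = 322.65 + 460.11 = 782.76
ΣP(Year 0)Q(Year 0) = 1.20×239 + 16.96×21 = 286.8 + 356.16 = 642.96
link = 782.76/642.96 = 1.217432
Link Year 1→Year 2:
ΣP(Year 2)Q(Year 1) = 1.22×198 + 22.37×19 = 241.56 + 425.03 = 666.59
ΣP(Year 1)Q(Year 1) = 1.35×198 + 21.91×19 = 267.3 + 416.29 = 683.59
link = 666.59/683.59 = 0.975131
Link Year 2→Year 3:
ΣP(Year 3)Q(Year 2) = 1.43×228 + 24.69×23 = 326.04 + 567.87 = 893.91
ΣP(Year 2)Q(Year 2) = 1.22×228 + 22.37×23 = 278.16 + 514.51 = 792.67
link = 893.91/792.67 = 1.127720
Chained index = 100 × 1.217432 × 0.975131 × 1.127720 = 133.8780

133.88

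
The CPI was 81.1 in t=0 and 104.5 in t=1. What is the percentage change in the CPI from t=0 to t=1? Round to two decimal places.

28.85%

Change = (104.5 − 81.1) / 81.1 × 100
       = 23.4 / 81.1 × 100 = 28.8533%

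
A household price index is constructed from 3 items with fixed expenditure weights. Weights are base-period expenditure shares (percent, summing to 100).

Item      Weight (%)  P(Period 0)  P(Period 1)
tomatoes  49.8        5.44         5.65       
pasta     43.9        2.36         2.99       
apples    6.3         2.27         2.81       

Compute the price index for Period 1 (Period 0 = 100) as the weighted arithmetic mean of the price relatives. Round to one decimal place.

115.1

tomatoes: 49.8 × (5.65/5.44) = 49.8 × 1.038603 = 51.7224
pasta: 43.9 × (2.99/2.36) = 43.9 × 1.266949 = 55.6191
apples: 6.3 × (2.81/2.27) = 6.3 × 1.237885 = 7.7987
Index = Σ wᵢ·(p₁ᵢ/p₀ᵢ) = 51.7224 + 55.6191 + 7.7987 = 115.1402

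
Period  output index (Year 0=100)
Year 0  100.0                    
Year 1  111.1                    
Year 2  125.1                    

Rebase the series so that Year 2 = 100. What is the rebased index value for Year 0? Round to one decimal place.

Rebased(Year 0) = 100.0 / 125.1 × 100 = 79.9361

79.9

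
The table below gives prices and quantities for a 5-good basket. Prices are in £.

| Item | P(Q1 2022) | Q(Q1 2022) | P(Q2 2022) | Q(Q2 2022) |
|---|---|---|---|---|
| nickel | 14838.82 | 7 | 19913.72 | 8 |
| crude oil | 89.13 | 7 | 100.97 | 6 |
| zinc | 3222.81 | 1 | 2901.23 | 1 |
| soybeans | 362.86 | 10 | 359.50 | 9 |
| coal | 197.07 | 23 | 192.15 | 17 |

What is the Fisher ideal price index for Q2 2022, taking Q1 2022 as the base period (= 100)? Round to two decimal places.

130.75

Laspeyres component (base-period weights):
ΣP(Q2 2022)Q(Q1 2022) = 19913.72×7 + 100.97×7 + 2901.23×1 + 359.50×10 + 192.15×23 = 139396.04 + 706.79 + 2901.23 + 3595 + 4419.45 = 151018.51
ΣP(Q1 2022)Q(Q1 2022) = 14838.82×7 + 89.13×7 + 3222.81×1 + 362.86×10 + 197.07×23 = 103871.74 + 623.91 + 3222.81 + 3628.6 + 4532.61 = 115879.67
L = 151018.51 / 115879.67 × 100 = 130.3236
Paasche component (current-period weights):
ΣP(Q2 2022)Q(Q2 2022) = 19913.72×8 + 100.97×6 + 2901.23×1 + 359.50×9 + 192.15×17 = 159309.76 + 605.82 + 2901.23 + 3235.5 + 3266.55 = 169318.86
ΣP(Q1 2022)Q(Q2 2022) = 14838.82×8 + 89.13×6 + 3222.81×1 + 362.86×9 + 197.07×17 = 118710.56 + 534.78 + 3222.81 + 3265.74 + 3350.19 = 129084.08
P = 169318.86 / 129084.08 × 100 = 131.1694
Fisher = √(L × P) = √(130.3236 × 131.1694) = 130.7458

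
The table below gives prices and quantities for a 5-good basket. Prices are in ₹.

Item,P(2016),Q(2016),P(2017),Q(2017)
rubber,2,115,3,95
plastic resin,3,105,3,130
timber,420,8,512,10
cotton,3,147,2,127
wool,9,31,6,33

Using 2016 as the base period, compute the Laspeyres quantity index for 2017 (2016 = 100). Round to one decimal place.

Laspeyres quantity index uses base-period prices as weights.
ΣP(2016)·Q(2017) = 2×95 + 3×130 + 420×10 + 3×127 + 9×33 = 190 + 390 + 4200 + 381 + 297 = 5458
ΣP(2016)·Q(2016) = 2×115 + 3×105 + 420×8 + 3×147 + 9×31 = 230 + 315 + 3360 + 441 + 279 = 4625
Index = 5458 / 4625 × 100 = 118.0108

118.0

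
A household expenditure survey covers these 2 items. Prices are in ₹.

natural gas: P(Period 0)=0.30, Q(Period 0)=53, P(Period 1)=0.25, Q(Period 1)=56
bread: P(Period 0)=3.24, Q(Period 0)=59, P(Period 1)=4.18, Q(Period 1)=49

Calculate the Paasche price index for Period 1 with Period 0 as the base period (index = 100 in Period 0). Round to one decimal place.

124.6

Paasche price index uses current-period quantities as weights.
ΣP(Period 1)·Q(Period 1) = 0.25×56 + 4.18×49 = 14 + 204.82 = 218.82
ΣP(Period 0)·Q(Period 1) = 0.30×56 + 3.24×49 = 16.8 + 158.76 = 175.56
Index = 218.82 / 175.56 × 100 = 124.6411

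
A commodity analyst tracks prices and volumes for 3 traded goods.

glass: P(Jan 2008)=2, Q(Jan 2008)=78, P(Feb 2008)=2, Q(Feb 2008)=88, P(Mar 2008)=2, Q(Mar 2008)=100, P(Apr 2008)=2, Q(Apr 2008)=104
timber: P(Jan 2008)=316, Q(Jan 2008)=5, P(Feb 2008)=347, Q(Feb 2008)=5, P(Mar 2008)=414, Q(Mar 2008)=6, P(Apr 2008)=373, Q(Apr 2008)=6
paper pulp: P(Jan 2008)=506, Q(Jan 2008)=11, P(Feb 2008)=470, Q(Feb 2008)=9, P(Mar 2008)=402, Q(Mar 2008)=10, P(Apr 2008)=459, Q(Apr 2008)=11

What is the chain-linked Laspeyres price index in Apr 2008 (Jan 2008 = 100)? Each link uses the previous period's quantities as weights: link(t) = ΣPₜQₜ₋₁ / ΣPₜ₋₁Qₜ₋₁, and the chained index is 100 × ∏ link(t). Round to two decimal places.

96.80

Link Jan 2008→Feb 2008:
ΣP(Feb 2008)Q(Jan 2008) = 2×78 + 347×5 + 470×11 = 156 + 1735 + 5170 = 7061
ΣP(Jan 2008)Q(Jan 2008) = 2×78 + 316×5 + 506×11 = 156 + 1580 + 5566 = 7302
link = 7061/7302 = 0.966995
Link Feb 2008→Mar 2008:
ΣP(Mar 2008)Q(Feb 2008) = 2×88 + 414×5 + 402×9 = 176 + 2070 + 3618 = 5864
ΣP(Feb 2008)Q(Feb 2008) = 2×88 + 347×5 + 470×9 = 176 + 1735 + 4230 = 6141
link = 5864/6141 = 0.954893
Link Mar 2008→Apr 2008:
ΣP(Apr 2008)Q(Mar 2008) = 2×100 + 373×6 + 459×10 = 200 + 2238 + 4590 = 7028
ΣP(Mar 2008)Q(Mar 2008) = 2×100 + 414×6 + 402×10 = 200 + 2484 + 4020 = 6704
link = 7028/6704 = 1.048329
Chained index = 100 × 0.966995 × 0.954893 × 1.048329 = 96.8004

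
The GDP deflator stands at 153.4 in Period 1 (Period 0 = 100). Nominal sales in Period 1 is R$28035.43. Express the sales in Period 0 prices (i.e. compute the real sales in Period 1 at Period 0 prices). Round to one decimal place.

18276.0

Real = Nominal ÷ (Index/100) = 28035.43 ÷ (153.4/100)
     = 28035.43 ÷ 1.534 = 18276.0300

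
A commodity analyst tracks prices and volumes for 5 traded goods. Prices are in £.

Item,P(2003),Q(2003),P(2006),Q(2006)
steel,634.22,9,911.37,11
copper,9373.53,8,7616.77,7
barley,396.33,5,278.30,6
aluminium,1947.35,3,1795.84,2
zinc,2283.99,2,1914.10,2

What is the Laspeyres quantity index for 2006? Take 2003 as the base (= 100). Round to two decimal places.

Laspeyres quantity index uses base-period prices as weights.
ΣP(2003)·Q(2006) = 634.22×11 + 9373.53×7 + 396.33×6 + 1947.35×2 + 2283.99×2 = 6976.42 + 65614.71 + 2377.98 + 3894.7 + 4567.98 = 83431.79
ΣP(2003)·Q(2003) = 634.22×9 + 9373.53×8 + 396.33×5 + 1947.35×3 + 2283.99×2 = 5707.98 + 74988.24 + 1981.65 + 5842.05 + 4567.98 = 93087.9
Index = 83431.79 / 93087.9 × 100 = 89.6269

89.63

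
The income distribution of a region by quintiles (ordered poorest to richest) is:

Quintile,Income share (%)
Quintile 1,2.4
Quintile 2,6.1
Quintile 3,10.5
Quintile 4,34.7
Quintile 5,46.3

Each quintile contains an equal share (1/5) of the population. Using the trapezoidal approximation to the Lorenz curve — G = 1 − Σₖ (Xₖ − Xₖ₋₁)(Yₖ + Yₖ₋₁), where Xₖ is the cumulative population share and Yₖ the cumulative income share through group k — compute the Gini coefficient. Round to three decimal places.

Cumulative income shares Yₖ: 0.0240, 0.0850, 0.1900, 0.5370, 1.0000
Σ (Xₖ−Xₖ₋₁)(Yₖ+Yₖ₋₁) = (1/5)(0.0240+0.0000) + (1/5)(0.0850+0.0240) + (1/5)(0.1900+0.0850) + (1/5)(0.5370+0.1900) + (1/5)(1.0000+0.5370)
  = 0.0048 + 0.0218 + 0.0550 + 0.1454 + 0.3074 = 0.5344
G = 1 − 0.5344 = 0.4656

0.466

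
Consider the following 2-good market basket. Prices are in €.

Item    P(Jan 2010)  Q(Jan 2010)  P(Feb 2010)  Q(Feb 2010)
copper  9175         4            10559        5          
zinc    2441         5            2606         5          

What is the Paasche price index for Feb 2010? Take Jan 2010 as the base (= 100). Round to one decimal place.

113.3

Paasche price index uses current-period quantities as weights.
ΣP(Feb 2010)·Q(Feb 2010) = 10559×5 + 2606×5 = 52795 + 13030 = 65825
ΣP(Jan 2010)·Q(Feb 2010) = 9175×5 + 2441×5 = 45875 + 12205 = 58080
Index = 65825 / 58080 × 100 = 113.3351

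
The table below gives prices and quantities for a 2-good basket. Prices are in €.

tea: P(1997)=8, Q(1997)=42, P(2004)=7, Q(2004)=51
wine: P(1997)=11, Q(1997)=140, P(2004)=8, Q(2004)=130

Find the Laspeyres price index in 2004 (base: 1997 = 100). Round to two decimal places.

Laspeyres price index uses base-period quantities as weights.
ΣP(2004)·Q(1997) = 7×42 + 8×140 = 294 + 1120 = 1414
ΣP(1997)·Q(1997) = 8×42 + 11×140 = 336 + 1540 = 1876
Index = 1414 / 1876 × 100 = 75.3731

75.37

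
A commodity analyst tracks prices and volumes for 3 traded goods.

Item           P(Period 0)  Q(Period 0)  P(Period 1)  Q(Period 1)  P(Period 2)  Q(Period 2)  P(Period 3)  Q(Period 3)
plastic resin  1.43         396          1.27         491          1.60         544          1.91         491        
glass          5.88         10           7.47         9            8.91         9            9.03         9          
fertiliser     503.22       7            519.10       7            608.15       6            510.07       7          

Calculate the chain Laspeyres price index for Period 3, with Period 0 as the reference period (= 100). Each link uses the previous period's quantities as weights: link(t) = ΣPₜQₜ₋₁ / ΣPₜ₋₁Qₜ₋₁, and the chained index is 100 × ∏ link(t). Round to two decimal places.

Link Period 0→Period 1:
ΣP(Period 1)Q(Period 0) = 1.27×396 + 7.47×10 + 519.10×7 = 502.92 + 74.7 + 3633.7 = 4211.32
ΣP(Period 0)Q(Period 0) = 1.43×396 + 5.88×10 + 503.22×7 = 566.28 + 58.8 + 3522.54 = 4147.62
link = 4211.32/4147.62 = 1.015358
Link Period 1→Period 2:
ΣP(Period 2)Q(Period 1) = 1.60×491 + 8.91×9 + 608.15×7 = 785.6 + 80.19 + 4257.05 = 5122.84
ΣP(Period 1)Q(Period 1) = 1.27×491 + 7.47×9 + 519.10×7 = 623.57 + 67.23 + 3633.7 = 4324.5
link = 5122.84/4324.5 = 1.184609
Link Period 2→Period 3:
ΣP(Period 3)Q(Period 2) = 1.91×544 + 9.03×9 + 510.07×6 = 1039.04 + 81.27 + 3060.42 = 4180.73
ΣP(Period 2)Q(Period 2) = 1.60×544 + 8.91×9 + 608.15×6 = 870.4 + 80.19 + 3648.9 = 4599.49
link = 4180.73/4599.49 = 0.908955
Chained index = 100 × 1.015358 × 1.184609 × 0.908955 = 109.3293

109.33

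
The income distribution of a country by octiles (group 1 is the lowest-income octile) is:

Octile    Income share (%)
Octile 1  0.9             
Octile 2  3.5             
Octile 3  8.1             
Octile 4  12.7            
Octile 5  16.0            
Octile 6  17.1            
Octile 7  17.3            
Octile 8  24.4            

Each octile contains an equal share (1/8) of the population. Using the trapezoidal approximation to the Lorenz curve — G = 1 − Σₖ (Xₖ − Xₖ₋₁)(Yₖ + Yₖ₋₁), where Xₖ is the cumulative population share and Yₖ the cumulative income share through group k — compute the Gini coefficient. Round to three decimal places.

0.330

Cumulative income shares Yₖ: 0.0090, 0.0440, 0.1250, 0.2520, 0.4120, 0.5830, 0.7560, 1.0000
Σ (Xₖ−Xₖ₋₁)(Yₖ+Yₖ₋₁) = (1/8)(0.0090+0.0000) + (1/8)(0.0440+0.0090) + (1/8)(0.1250+0.0440) + (1/8)(0.2520+0.1250) + (1/8)(0.4120+0.2520) + (1/8)(0.5830+0.4120) + (1/8)(0.7560+0.5830) + (1/8)(1.0000+0.7560)
  = 0.0011 + 0.0066 + 0.0211 + 0.0471 + 0.0830 + 0.1244 + 0.1674 + 0.2195 = 0.6703
G = 1 − 0.6703 = 0.3297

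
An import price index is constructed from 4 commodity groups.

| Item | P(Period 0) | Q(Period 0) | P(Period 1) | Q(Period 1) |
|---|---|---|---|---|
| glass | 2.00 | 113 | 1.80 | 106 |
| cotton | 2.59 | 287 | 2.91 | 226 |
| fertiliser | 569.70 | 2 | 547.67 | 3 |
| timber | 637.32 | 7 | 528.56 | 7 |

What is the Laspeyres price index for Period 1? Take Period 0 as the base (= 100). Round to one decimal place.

88.8

Laspeyres price index uses base-period quantities as weights.
ΣP(Period 1)·Q(Period 0) = 1.80×113 + 2.91×287 + 547.67×2 + 528.56×7 = 203.4 + 835.17 + 1095.34 + 3699.92 = 5833.83
ΣP(Period 0)·Q(Period 0) = 2.00×113 + 2.59×287 + 569.70×2 + 637.32×7 = 226 + 743.33 + 1139.4 + 4461.24 = 6569.97
Index = 5833.83 / 6569.97 × 100 = 88.7954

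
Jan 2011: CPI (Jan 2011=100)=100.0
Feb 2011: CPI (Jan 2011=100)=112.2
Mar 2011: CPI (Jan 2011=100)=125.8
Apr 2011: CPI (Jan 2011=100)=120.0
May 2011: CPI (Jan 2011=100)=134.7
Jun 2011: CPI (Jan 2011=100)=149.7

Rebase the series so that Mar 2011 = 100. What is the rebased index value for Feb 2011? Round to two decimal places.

Rebased(Feb 2011) = 112.2 / 125.8 × 100 = 89.1892

89.19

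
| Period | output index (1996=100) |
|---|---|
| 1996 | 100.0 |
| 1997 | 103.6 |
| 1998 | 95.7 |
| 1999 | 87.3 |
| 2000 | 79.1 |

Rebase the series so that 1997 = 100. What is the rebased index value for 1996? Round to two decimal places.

Rebased(1996) = 100.0 / 103.6 × 100 = 96.5251

96.53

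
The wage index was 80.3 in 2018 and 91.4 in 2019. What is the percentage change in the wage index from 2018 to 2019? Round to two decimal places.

Change = (91.4 − 80.3) / 80.3 × 100
       = 11.1 / 80.3 × 100 = 13.8232%

13.82%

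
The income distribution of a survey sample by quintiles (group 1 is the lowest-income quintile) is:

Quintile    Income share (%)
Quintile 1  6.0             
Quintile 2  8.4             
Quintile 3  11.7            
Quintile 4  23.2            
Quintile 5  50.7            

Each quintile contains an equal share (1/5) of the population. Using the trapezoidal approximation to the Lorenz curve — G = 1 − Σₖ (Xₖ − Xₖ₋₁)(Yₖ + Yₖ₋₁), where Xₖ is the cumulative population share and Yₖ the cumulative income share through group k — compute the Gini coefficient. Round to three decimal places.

0.417

Cumulative income shares Yₖ: 0.0600, 0.1440, 0.2610, 0.4930, 1.0000
Σ (Xₖ−Xₖ₋₁)(Yₖ+Yₖ₋₁) = (1/5)(0.0600+0.0000) + (1/5)(0.1440+0.0600) + (1/5)(0.2610+0.1440) + (1/5)(0.4930+0.2610) + (1/5)(1.0000+0.4930)
  = 0.0120 + 0.0408 + 0.0810 + 0.1508 + 0.2986 = 0.5832
G = 1 − 0.5832 = 0.4168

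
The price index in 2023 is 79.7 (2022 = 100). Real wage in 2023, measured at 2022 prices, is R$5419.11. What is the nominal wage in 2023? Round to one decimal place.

4319.0

Nominal = Real × (Index/100) = 5419.11 × (79.7/100)
        = 5419.11 × 0.797 = 4319.0307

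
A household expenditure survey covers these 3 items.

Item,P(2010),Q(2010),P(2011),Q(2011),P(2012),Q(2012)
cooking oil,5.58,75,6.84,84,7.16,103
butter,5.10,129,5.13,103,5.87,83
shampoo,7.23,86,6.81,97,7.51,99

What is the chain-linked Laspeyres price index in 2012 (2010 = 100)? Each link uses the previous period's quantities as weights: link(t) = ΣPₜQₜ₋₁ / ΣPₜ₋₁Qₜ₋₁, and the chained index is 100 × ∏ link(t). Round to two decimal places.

113.72

Link 2010→2011:
ΣP(2011)Q(2010) = 6.84×75 + 5.13×129 + 6.81×86 = 513 + 661.77 + 585.66 = 1760.43
ΣP(2010)Q(2010) = 5.58×75 + 5.10×129 + 7.23×86 = 418.5 + 657.9 + 621.78 = 1698.18
link = 1760.43/1698.18 = 1.036657
Link 2011→2012:
ΣP(2012)Q(2011) = 7.16×84 + 5.87×103 + 7.51×97 = 601.44 + 604.61 + 728.47 = 1934.52
ΣP(2011)Q(2011) = 6.84×84 + 5.13×103 + 6.81×97 = 574.56 + 528.39 + 660.57 = 1763.52
link = 1934.52/1763.52 = 1.096965
Chained index = 100 × 1.036657 × 1.096965 = 113.7176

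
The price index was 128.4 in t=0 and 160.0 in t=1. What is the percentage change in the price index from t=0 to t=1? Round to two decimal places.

Change = (160.0 − 128.4) / 128.4 × 100
       = 31.6 / 128.4 × 100 = 24.6106%

24.61%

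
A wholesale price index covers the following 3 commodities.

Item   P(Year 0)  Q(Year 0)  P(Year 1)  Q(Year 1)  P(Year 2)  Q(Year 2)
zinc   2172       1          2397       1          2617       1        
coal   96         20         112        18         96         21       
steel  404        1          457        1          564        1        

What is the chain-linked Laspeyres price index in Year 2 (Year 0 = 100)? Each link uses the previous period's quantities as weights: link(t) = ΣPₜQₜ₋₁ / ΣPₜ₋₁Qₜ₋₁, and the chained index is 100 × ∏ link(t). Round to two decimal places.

Link Year 0→Year 1:
ΣP(Year 1)Q(Year 0) = 2397×1 + 112×20 + 457×1 = 2397 + 2240 + 457 = 5094
ΣP(Year 0)Q(Year 0) = 2172×1 + 96×20 + 404×1 = 2172 + 1920 + 404 = 4496
link = 5094/4496 = 1.133007
Link Year 1→Year 2:
ΣP(Year 2)Q(Year 1) = 2617×1 + 96×18 + 564×1 = 2617 + 1728 + 564 = 4909
ΣP(Year 1)Q(Year 1) = 2397×1 + 112×18 + 457×1 = 2397 + 2016 + 457 = 4870
link = 4909/4870 = 1.008008
Chained index = 100 × 1.133007 × 1.008008 = 114.2080

114.21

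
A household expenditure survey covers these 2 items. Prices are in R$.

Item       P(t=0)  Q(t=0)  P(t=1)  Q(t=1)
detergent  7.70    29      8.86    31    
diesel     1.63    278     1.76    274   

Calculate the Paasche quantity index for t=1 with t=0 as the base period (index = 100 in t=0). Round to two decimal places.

101.43

Paasche quantity index uses current-period prices as weights.
ΣP(t=1)·Q(t=1) = 8.86×31 + 1.76×274 = 274.66 + 482.24 = 756.9
ΣP(t=1)·Q(t=0) = 8.86×29 + 1.76×278 = 256.94 + 489.28 = 746.22
Index = 756.9 / 746.22 × 100 = 101.4312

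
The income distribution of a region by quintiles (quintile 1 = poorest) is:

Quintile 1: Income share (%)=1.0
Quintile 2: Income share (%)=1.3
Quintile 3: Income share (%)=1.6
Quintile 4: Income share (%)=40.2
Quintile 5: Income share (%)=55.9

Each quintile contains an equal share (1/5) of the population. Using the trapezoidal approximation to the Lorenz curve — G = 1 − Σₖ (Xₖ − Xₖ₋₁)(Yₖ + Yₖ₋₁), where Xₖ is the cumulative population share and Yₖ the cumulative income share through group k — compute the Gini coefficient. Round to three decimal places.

Cumulative income shares Yₖ: 0.0100, 0.0230, 0.0390, 0.4410, 1.0000
Σ (Xₖ−Xₖ₋₁)(Yₖ+Yₖ₋₁) = (1/5)(0.0100+0.0000) + (1/5)(0.0230+0.0100) + (1/5)(0.0390+0.0230) + (1/5)(0.4410+0.0390) + (1/5)(1.0000+0.4410)
  = 0.0020 + 0.0066 + 0.0124 + 0.0960 + 0.2882 = 0.4052
G = 1 − 0.4052 = 0.5948

0.595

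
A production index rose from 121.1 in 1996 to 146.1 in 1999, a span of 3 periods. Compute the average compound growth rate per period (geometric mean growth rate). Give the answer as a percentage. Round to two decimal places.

6.46%

Growth factor = (146.1/121.1)^(1/3) = (1.206441)^(1/3) = 1.064556
Growth rate = 1.064556 − 1 = 0.064556 = 6.4556%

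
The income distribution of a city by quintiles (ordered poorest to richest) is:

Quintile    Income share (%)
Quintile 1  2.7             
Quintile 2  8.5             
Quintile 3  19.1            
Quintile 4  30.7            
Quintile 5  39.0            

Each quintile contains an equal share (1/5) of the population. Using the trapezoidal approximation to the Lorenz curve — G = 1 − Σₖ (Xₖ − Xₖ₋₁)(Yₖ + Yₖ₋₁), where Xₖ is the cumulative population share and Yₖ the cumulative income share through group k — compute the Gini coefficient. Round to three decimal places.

0.379

Cumulative income shares Yₖ: 0.0270, 0.1120, 0.3030, 0.6100, 1.0000
Σ (Xₖ−Xₖ₋₁)(Yₖ+Yₖ₋₁) = (1/5)(0.0270+0.0000) + (1/5)(0.1120+0.0270) + (1/5)(0.3030+0.1120) + (1/5)(0.6100+0.3030) + (1/5)(1.0000+0.6100)
  = 0.0054 + 0.0278 + 0.0830 + 0.1826 + 0.3220 = 0.6208
G = 1 − 0.6208 = 0.3792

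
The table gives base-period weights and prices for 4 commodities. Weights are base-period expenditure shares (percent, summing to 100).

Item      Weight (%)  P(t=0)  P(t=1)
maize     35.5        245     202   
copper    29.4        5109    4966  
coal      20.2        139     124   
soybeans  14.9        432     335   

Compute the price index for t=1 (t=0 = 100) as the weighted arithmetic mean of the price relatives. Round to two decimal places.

maize: 35.5 × (202/245) = 35.5 × 0.824490 = 29.2694
copper: 29.4 × (4966/5109) = 29.4 × 0.972010 = 28.5771
coal: 20.2 × (124/139) = 20.2 × 0.892086 = 18.0201
soybeans: 14.9 × (335/432) = 14.9 × 0.775463 = 11.5544
Index = Σ wᵢ·(p₁ᵢ/p₀ᵢ) = 29.2694 + 28.5771 + 18.0201 + 11.5544 = 87.4210

87.42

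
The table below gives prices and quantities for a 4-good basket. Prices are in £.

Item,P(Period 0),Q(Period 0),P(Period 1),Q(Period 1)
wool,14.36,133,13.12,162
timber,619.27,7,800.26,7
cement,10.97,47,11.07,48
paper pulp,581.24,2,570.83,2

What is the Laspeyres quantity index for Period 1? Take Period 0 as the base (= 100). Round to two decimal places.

Laspeyres quantity index uses base-period prices as weights.
ΣP(Period 0)·Q(Period 1) = 14.36×162 + 619.27×7 + 10.97×48 + 581.24×2 = 2326.32 + 4334.89 + 526.56 + 1162.48 = 8350.25
ΣP(Period 0)·Q(Period 0) = 14.36×133 + 619.27×7 + 10.97×47 + 581.24×2 = 1909.88 + 4334.89 + 515.59 + 1162.48 = 7922.84
Index = 8350.25 / 7922.84 × 100 = 105.3947

105.39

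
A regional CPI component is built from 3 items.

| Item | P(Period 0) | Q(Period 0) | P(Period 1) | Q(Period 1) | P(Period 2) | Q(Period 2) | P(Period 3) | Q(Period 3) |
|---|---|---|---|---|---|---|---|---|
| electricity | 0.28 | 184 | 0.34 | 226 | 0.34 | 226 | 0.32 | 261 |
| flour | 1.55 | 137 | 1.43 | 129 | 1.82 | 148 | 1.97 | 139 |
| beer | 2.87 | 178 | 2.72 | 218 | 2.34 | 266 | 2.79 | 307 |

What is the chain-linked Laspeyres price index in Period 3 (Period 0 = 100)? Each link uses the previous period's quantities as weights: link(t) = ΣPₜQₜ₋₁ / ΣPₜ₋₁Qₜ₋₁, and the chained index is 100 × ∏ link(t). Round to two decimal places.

105.28

Link Period 0→Period 1:
ΣP(Period 1)Q(Period 0) = 0.34×184 + 1.43×137 + 2.72×178 = 62.56 + 195.91 + 484.16 = 742.63
ΣP(Period 0)Q(Period 0) = 0.28×184 + 1.55×137 + 2.87×178 = 51.52 + 212.35 + 510.86 = 774.73
link = 742.63/774.73 = 0.958566
Link Period 1→Period 2:
ΣP(Period 2)Q(Period 1) = 0.34×226 + 1.82×129 + 2.34×218 = 76.84 + 234.78 + 510.12 = 821.74
ΣP(Period 1)Q(Period 1) = 0.34×226 + 1.43×129 + 2.72×218 = 76.84 + 184.47 + 592.96 = 854.27
link = 821.74/854.27 = 0.961921
Link Period 2→Period 3:
ΣP(Period 3)Q(Period 2) = 0.32×226 + 1.97×148 + 2.79×266 = 72.32 + 291.56 + 742.14 = 1106.02
ΣP(Period 2)Q(Period 2) = 0.34×226 + 1.82×148 + 2.34×266 = 76.84 + 269.36 + 622.44 = 968.64
link = 1106.02/968.64 = 1.141828
Chained index = 100 × 0.958566 × 0.961921 × 1.141828 = 105.2839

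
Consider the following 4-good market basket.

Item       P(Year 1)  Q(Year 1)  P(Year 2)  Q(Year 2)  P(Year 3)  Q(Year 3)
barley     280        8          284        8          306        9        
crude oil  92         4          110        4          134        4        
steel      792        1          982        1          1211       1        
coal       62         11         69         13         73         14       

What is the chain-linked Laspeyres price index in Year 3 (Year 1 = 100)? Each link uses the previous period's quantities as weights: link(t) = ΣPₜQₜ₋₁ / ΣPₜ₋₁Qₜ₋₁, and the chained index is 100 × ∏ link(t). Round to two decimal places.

Link Year 1→Year 2:
ΣP(Year 2)Q(Year 1) = 284×8 + 110×4 + 982×1 + 69×11 = 2272 + 440 + 982 + 759 = 4453
ΣP(Year 1)Q(Year 1) = 280×8 + 92×4 + 792×1 + 62×11 = 2240 + 368 + 792 + 682 = 4082
link = 4453/4082 = 1.090887
Link Year 2→Year 3:
ΣP(Year 3)Q(Year 2) = 306×8 + 134×4 + 1211×1 + 73×13 = 2448 + 536 + 1211 + 949 = 5144
ΣP(Year 2)Q(Year 2) = 284×8 + 110×4 + 982×1 + 69×13 = 2272 + 440 + 982 + 897 = 4591
link = 5144/4591 = 1.120453
Chained index = 100 × 1.090887 × 1.120453 = 122.2287

122.23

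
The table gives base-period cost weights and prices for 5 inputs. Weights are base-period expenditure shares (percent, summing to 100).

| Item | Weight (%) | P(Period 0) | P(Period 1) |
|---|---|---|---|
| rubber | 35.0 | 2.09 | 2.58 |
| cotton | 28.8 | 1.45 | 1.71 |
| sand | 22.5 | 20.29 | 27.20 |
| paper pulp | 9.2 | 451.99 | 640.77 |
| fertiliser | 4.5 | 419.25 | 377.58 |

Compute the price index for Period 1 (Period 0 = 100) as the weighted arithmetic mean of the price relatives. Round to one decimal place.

124.4

rubber: 35.0 × (2.58/2.09) = 35.0 × 1.234450 = 43.2057
cotton: 28.8 × (1.71/1.45) = 28.8 × 1.179310 = 33.9641
sand: 22.5 × (27.20/20.29) = 22.5 × 1.340562 = 30.1626
paper pulp: 9.2 × (640.77/451.99) = 9.2 × 1.417664 = 13.0425
fertiliser: 4.5 × (377.58/419.25) = 4.5 × 0.900608 = 4.0527
Index = Σ wᵢ·(p₁ᵢ/p₀ᵢ) = 43.2057 + 33.9641 + 30.1626 + 13.0425 + 4.0527 = 124.4278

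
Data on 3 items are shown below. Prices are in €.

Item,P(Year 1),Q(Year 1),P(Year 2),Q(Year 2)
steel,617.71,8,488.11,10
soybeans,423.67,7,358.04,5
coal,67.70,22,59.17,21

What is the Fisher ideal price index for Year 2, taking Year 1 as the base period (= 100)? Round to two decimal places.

Laspeyres component (base-period weights):
ΣP(Year 2)Q(Year 1) = 488.11×8 + 358.04×7 + 59.17×22 = 3904.88 + 2506.28 + 1301.74 = 7712.9
ΣP(Year 1)Q(Year 1) = 617.71×8 + 423.67×7 + 67.70×22 = 4941.68 + 2965.69 + 1489.4 = 9396.77
L = 7712.9 / 9396.77 × 100 = 82.0803
Paasche component (current-period weights):
ΣP(Year 2)Q(Year 2) = 488.11×10 + 358.04×5 + 59.17×21 = 4881.1 + 1790.2 + 1242.57 = 7913.87
ΣP(Year 1)Q(Year 2) = 617.71×10 + 423.67×5 + 67.70×21 = 6177.1 + 2118.35 + 1421.7 = 9717.15
P = 7913.87 / 9717.15 × 100 = 81.4423
Fisher = √(L × P) = √(82.0803 × 81.4423) = 81.7607

81.76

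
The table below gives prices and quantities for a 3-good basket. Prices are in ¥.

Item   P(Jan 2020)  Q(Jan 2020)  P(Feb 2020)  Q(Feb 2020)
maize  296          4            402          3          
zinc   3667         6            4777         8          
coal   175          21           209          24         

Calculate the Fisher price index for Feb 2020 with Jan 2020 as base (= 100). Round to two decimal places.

129.06

Laspeyres component (base-period weights):
ΣP(Feb 2020)Q(Jan 2020) = 402×4 + 4777×6 + 209×21 = 1608 + 28662 + 4389 = 34659
ΣP(Jan 2020)Q(Jan 2020) = 296×4 + 3667×6 + 175×21 = 1184 + 22002 + 3675 = 26861
L = 34659 / 26861 × 100 = 129.0309
Paasche component (current-period weights):
ΣP(Feb 2020)Q(Feb 2020) = 402×3 + 4777×8 + 209×24 = 1206 + 38216 + 5016 = 44438
ΣP(Jan 2020)Q(Feb 2020) = 296×3 + 3667×8 + 175×24 = 888 + 29336 + 4200 = 34424
P = 44438 / 34424 × 100 = 129.0902
Fisher = √(L × P) = √(129.0309 × 129.0902) = 129.0605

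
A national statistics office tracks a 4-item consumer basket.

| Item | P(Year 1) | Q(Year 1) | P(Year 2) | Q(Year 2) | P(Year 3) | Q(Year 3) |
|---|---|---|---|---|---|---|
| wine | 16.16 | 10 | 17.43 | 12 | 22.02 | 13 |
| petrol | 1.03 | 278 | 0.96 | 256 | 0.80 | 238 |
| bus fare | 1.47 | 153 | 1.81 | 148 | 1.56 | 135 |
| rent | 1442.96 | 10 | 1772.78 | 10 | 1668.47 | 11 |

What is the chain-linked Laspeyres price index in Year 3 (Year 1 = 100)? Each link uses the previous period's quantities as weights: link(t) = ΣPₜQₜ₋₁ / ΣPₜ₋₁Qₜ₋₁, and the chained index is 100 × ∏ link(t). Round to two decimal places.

115.08

Link Year 1→Year 2:
ΣP(Year 2)Q(Year 1) = 17.43×10 + 0.96×278 + 1.81×153 + 1772.78×10 = 174.3 + 266.88 + 276.93 + 17727.8 = 18445.91
ΣP(Year 1)Q(Year 1) = 16.16×10 + 1.03×278 + 1.47×153 + 1442.96×10 = 161.6 + 286.34 + 224.91 + 14429.6 = 15102.45
link = 18445.91/15102.45 = 1.221385
Link Year 2→Year 3:
ΣP(Year 3)Q(Year 2) = 22.02×12 + 0.80×256 + 1.56×148 + 1668.47×10 = 264.24 + 204.8 + 230.88 + 16684.7 = 17384.62
ΣP(Year 2)Q(Year 2) = 17.43×12 + 0.96×256 + 1.81×148 + 1772.78×10 = 209.16 + 245.76 + 267.88 + 17727.8 = 18450.6
link = 17384.62/18450.6 = 0.942225
Chained index = 100 × 1.221385 × 0.942225 = 115.0820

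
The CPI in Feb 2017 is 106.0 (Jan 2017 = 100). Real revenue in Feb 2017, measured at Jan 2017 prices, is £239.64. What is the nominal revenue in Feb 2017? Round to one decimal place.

Nominal = Real × (Index/100) = 239.64 × (106.0/100)
        = 239.64 × 1.060 = 254.0184

254.0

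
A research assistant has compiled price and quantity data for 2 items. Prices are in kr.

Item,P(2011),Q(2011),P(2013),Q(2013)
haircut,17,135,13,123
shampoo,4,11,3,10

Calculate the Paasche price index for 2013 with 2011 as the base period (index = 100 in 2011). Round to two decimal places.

76.44

Paasche price index uses current-period quantities as weights.
ΣP(2013)·Q(2013) = 13×123 + 3×10 = 1599 + 30 = 1629
ΣP(2011)·Q(2013) = 17×123 + 4×10 = 2091 + 40 = 2131
Index = 1629 / 2131 × 100 = 76.4430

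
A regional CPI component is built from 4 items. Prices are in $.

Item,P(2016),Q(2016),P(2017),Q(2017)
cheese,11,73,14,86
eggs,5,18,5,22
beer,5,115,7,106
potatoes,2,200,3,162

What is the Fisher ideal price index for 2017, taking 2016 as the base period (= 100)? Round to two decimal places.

133.91

Laspeyres component (base-period weights):
ΣP(2017)Q(2016) = 14×73 + 5×18 + 7×115 + 3×200 = 1022 + 90 + 805 + 600 = 2517
ΣP(2016)Q(2016) = 11×73 + 5×18 + 5×115 + 2×200 = 803 + 90 + 575 + 400 = 1868
L = 2517 / 1868 × 100 = 134.7430
Paasche component (current-period weights):
ΣP(2017)Q(2017) = 14×86 + 5×22 + 7×106 + 3×162 = 1204 + 110 + 742 + 486 = 2542
ΣP(2016)Q(2017) = 11×86 + 5×22 + 5×106 + 2×162 = 946 + 110 + 530 + 324 = 1910
P = 2542 / 1910 × 100 = 133.0890
Fisher = √(L × P) = √(134.7430 × 133.0890) = 133.9135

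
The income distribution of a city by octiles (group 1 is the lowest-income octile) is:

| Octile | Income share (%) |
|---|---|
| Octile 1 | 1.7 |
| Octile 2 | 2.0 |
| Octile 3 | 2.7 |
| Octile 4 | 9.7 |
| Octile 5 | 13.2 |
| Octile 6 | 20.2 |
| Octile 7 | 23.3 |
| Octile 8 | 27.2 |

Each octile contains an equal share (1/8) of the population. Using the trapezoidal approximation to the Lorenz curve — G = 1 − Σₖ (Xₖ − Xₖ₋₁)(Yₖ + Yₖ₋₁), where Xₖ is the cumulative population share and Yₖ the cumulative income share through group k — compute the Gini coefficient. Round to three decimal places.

Cumulative income shares Yₖ: 0.0170, 0.0370, 0.0640, 0.1610, 0.2930, 0.4950, 0.7280, 1.0000
Σ (Xₖ−Xₖ₋₁)(Yₖ+Yₖ₋₁) = (1/8)(0.0170+0.0000) + (1/8)(0.0370+0.0170) + (1/8)(0.0640+0.0370) + (1/8)(0.1610+0.0640) + (1/8)(0.2930+0.1610) + (1/8)(0.4950+0.2930) + (1/8)(0.7280+0.4950) + (1/8)(1.0000+0.7280)
  = 0.0021 + 0.0068 + 0.0126 + 0.0281 + 0.0567 + 0.0985 + 0.1529 + 0.2160 = 0.5737
G = 1 − 0.5737 = 0.4263

0.426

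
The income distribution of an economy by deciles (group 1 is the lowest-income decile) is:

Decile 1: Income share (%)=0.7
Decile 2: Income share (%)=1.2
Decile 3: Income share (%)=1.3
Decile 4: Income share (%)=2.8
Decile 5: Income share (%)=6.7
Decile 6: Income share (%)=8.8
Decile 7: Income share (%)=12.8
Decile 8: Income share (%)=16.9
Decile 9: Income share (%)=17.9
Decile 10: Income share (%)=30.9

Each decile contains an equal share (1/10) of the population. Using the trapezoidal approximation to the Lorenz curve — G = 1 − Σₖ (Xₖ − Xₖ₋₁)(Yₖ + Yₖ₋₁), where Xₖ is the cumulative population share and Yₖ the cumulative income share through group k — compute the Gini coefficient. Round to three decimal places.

0.499

Cumulative income shares Yₖ: 0.0070, 0.0190, 0.0320, 0.0600, 0.1270, 0.2150, 0.3430, 0.5120, 0.6910, 1.0000
Σ (Xₖ−Xₖ₋₁)(Yₖ+Yₖ₋₁) = (1/10)(0.0070+0.0000) + (1/10)(0.0190+0.0070) + (1/10)(0.0320+0.0190) + (1/10)(0.0600+0.0320) + (1/10)(0.1270+0.0600) + (1/10)(0.2150+0.1270) + (1/10)(0.3430+0.2150) + (1/10)(0.5120+0.3430) + (1/10)(0.6910+0.5120) + (1/10)(1.0000+0.6910)
  = 0.0007 + 0.0026 + 0.0051 + 0.0092 + 0.0187 + 0.0342 + 0.0558 + 0.0855 + 0.1203 + 0.1691 = 0.5012
G = 1 − 0.5012 = 0.4988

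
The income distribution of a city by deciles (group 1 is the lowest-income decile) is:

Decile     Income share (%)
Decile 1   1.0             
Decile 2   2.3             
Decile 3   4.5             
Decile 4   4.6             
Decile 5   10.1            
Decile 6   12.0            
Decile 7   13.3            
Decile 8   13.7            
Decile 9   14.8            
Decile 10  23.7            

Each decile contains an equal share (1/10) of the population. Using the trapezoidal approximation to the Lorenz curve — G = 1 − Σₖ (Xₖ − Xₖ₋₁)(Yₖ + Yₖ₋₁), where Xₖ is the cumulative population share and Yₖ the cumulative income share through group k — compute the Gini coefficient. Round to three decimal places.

0.366

Cumulative income shares Yₖ: 0.0100, 0.0330, 0.0780, 0.1240, 0.2250, 0.3450, 0.4780, 0.6150, 0.7630, 1.0000
Σ (Xₖ−Xₖ₋₁)(Yₖ+Yₖ₋₁) = (1/10)(0.0100+0.0000) + (1/10)(0.0330+0.0100) + (1/10)(0.0780+0.0330) + (1/10)(0.1240+0.0780) + (1/10)(0.2250+0.1240) + (1/10)(0.3450+0.2250) + (1/10)(0.4780+0.3450) + (1/10)(0.6150+0.4780) + (1/10)(0.7630+0.6150) + (1/10)(1.0000+0.7630)
  = 0.0010 + 0.0043 + 0.0111 + 0.0202 + 0.0349 + 0.0570 + 0.0823 + 0.1093 + 0.1378 + 0.1763 = 0.6342
G = 1 − 0.6342 = 0.3658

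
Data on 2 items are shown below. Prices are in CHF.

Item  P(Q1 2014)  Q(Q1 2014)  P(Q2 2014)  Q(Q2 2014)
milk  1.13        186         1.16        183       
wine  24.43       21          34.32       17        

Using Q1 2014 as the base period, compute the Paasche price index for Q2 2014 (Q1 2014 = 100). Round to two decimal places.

127.91

Paasche price index uses current-period quantities as weights.
ΣP(Q2 2014)·Q(Q2 2014) = 1.16×183 + 34.32×17 = 212.28 + 583.44 = 795.72
ΣP(Q1 2014)·Q(Q2 2014) = 1.13×183 + 24.43×17 = 206.79 + 415.31 = 622.1
Index = 795.72 / 622.1 × 100 = 127.9087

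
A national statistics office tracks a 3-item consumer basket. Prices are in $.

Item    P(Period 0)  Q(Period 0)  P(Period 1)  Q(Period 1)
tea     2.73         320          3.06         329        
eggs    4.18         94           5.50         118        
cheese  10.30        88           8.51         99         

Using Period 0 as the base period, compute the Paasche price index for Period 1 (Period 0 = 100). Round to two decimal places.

Paasche price index uses current-period quantities as weights.
ΣP(Period 1)·Q(Period 1) = 3.06×329 + 5.50×118 + 8.51×99 = 1006.74 + 649 + 842.49 = 2498.23
ΣP(Period 0)·Q(Period 1) = 2.73×329 + 4.18×118 + 10.30×99 = 898.17 + 493.24 + 1019.7 = 2411.11
Index = 2498.23 / 2411.11 × 100 = 103.6133

103.61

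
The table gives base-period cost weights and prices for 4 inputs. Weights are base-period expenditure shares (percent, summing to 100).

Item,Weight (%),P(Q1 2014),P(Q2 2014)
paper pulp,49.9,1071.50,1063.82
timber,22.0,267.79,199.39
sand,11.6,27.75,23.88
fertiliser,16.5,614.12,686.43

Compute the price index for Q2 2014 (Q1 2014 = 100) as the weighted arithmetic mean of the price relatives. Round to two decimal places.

paper pulp: 49.9 × (1063.82/1071.50) = 49.9 × 0.992832 = 49.5423
timber: 22.0 × (199.39/267.79) = 22.0 × 0.744576 = 16.3807
sand: 11.6 × (23.88/27.75) = 11.6 × 0.860541 = 9.9823
fertiliser: 16.5 × (686.43/614.12) = 16.5 × 1.117746 = 18.4428
Index = Σ wᵢ·(p₁ᵢ/p₀ᵢ) = 49.5423 + 16.3807 + 9.9823 + 18.4428 = 94.3481

94.35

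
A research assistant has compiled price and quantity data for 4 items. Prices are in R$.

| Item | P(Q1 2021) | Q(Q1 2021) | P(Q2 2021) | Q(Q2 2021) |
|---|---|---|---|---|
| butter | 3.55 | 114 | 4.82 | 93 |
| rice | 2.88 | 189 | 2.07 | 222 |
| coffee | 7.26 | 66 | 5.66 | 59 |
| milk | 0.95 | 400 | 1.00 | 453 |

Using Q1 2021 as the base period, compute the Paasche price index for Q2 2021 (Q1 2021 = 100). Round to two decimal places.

Paasche price index uses current-period quantities as weights.
ΣP(Q2 2021)·Q(Q2 2021) = 4.82×93 + 2.07×222 + 5.66×59 + 1.00×453 = 448.26 + 459.54 + 333.94 + 453 = 1694.74
ΣP(Q1 2021)·Q(Q2 2021) = 3.55×93 + 2.88×222 + 7.26×59 + 0.95×453 = 330.15 + 639.36 + 428.34 + 430.35 = 1828.2
Index = 1694.74 / 1828.2 × 100 = 92.6999

92.70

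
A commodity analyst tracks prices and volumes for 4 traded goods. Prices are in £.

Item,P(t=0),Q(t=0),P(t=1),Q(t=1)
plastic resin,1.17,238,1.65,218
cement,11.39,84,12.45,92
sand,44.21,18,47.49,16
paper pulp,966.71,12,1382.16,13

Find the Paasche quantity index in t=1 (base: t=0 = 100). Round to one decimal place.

107.2

Paasche quantity index uses current-period prices as weights.
ΣP(t=1)·Q(t=1) = 1.65×218 + 12.45×92 + 47.49×16 + 1382.16×13 = 359.7 + 1145.4 + 759.84 + 17968.08 = 20233.02
ΣP(t=1)·Q(t=0) = 1.65×238 + 12.45×84 + 47.49×18 + 1382.16×12 = 392.7 + 1045.8 + 854.82 + 16585.92 = 18879.24
Index = 20233.02 / 18879.24 × 100 = 107.1707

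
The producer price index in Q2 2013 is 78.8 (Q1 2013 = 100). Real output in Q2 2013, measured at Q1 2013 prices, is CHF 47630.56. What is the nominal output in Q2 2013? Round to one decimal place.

37532.9

Nominal = Real × (Index/100) = 47630.56 × (78.8/100)
        = 47630.56 × 0.788 = 37532.8813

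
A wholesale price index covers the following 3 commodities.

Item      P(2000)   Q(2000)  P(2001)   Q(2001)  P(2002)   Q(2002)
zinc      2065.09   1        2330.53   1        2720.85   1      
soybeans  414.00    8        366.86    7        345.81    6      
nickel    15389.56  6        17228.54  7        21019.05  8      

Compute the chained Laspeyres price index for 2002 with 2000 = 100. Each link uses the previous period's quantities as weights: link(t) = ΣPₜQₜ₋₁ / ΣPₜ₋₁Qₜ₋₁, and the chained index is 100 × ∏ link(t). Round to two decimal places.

Link 2000→2001:
ΣP(2001)Q(2000) = 2330.53×1 + 366.86×8 + 17228.54×6 = 2330.53 + 2934.88 + 103371.24 = 108636.65
ΣP(2000)Q(2000) = 2065.09×1 + 414.00×8 + 15389.56×6 = 2065.09 + 3312 + 92337.36 = 97714.45
link = 108636.65/97714.45 = 1.111777
Link 2001→2002:
ΣP(2002)Q(2001) = 2720.85×1 + 345.81×7 + 21019.05×7 = 2720.85 + 2420.67 + 147133.35 = 152274.87
ΣP(2001)Q(2001) = 2330.53×1 + 366.86×7 + 17228.54×7 = 2330.53 + 2568.02 + 120599.78 = 125498.33
link = 152274.87/125498.33 = 1.213362
Chained index = 100 × 1.111777 × 1.213362 = 134.8987

134.90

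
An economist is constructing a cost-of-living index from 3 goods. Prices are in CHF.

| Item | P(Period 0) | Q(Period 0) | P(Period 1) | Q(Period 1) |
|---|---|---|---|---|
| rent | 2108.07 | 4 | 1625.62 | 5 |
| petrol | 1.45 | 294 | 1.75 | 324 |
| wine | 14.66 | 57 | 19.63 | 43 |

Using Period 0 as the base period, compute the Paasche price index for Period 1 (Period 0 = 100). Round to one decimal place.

81.9

Paasche price index uses current-period quantities as weights.
ΣP(Period 1)·Q(Period 1) = 1625.62×5 + 1.75×324 + 19.63×43 = 8128.1 + 567 + 844.09 = 9539.19
ΣP(Period 0)·Q(Period 1) = 2108.07×5 + 1.45×324 + 14.66×43 = 10540.35 + 469.8 + 630.38 = 11640.53
Index = 9539.19 / 11640.53 × 100 = 81.9481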